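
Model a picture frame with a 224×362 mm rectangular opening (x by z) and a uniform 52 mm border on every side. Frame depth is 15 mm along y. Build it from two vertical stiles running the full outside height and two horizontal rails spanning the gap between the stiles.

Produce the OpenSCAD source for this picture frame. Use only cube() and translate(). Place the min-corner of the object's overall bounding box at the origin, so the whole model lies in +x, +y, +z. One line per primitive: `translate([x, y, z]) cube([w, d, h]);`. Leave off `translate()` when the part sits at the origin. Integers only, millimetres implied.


cube([52, 15, 466]);
translate([276, 0, 0]) cube([52, 15, 466]);
translate([52, 0, 0]) cube([224, 15, 52]);
translate([52, 0, 414]) cube([224, 15, 52]);


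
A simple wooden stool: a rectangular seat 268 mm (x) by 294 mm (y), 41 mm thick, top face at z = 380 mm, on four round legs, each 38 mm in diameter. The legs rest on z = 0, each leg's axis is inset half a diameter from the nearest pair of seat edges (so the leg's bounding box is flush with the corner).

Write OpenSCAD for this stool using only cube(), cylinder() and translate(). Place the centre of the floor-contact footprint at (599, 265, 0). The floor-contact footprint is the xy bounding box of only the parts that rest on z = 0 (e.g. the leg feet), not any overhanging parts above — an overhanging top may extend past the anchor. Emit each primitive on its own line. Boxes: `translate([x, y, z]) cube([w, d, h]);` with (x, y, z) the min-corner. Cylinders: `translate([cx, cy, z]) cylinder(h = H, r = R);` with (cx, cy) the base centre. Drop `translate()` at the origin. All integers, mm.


translate([465, 118, 339]) cube([268, 294, 41]);
translate([484, 137, 0]) cylinder(h = 339, r = 19);
translate([714, 137, 0]) cylinder(h = 339, r = 19);
translate([484, 393, 0]) cylinder(h = 339, r = 19);
translate([714, 393, 0]) cylinder(h = 339, r = 19);


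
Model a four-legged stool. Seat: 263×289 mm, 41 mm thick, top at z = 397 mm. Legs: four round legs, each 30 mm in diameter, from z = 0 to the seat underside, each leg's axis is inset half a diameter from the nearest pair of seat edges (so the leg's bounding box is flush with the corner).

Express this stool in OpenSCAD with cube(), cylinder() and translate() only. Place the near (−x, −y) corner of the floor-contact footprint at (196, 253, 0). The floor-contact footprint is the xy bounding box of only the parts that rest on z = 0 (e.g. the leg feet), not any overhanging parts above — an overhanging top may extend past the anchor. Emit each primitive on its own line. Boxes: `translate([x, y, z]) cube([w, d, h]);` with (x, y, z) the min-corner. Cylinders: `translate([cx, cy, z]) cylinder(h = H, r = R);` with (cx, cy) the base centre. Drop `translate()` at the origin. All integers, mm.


translate([196, 253, 356]) cube([263, 289, 41]);
translate([211, 268, 0]) cylinder(h = 356, r = 15);
translate([444, 268, 0]) cylinder(h = 356, r = 15);
translate([211, 527, 0]) cylinder(h = 356, r = 15);
translate([444, 527, 0]) cylinder(h = 356, r = 15);


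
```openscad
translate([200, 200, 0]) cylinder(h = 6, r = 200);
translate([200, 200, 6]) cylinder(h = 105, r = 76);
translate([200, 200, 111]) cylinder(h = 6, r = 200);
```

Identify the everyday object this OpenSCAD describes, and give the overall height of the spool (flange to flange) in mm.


A spool. The overall height is 117 mm.

Three coaxial cylinders, large–small–large — a spool. Two 6 mm flanges and a 105 mm core give 6 + 105 + 6 = 117 mm.


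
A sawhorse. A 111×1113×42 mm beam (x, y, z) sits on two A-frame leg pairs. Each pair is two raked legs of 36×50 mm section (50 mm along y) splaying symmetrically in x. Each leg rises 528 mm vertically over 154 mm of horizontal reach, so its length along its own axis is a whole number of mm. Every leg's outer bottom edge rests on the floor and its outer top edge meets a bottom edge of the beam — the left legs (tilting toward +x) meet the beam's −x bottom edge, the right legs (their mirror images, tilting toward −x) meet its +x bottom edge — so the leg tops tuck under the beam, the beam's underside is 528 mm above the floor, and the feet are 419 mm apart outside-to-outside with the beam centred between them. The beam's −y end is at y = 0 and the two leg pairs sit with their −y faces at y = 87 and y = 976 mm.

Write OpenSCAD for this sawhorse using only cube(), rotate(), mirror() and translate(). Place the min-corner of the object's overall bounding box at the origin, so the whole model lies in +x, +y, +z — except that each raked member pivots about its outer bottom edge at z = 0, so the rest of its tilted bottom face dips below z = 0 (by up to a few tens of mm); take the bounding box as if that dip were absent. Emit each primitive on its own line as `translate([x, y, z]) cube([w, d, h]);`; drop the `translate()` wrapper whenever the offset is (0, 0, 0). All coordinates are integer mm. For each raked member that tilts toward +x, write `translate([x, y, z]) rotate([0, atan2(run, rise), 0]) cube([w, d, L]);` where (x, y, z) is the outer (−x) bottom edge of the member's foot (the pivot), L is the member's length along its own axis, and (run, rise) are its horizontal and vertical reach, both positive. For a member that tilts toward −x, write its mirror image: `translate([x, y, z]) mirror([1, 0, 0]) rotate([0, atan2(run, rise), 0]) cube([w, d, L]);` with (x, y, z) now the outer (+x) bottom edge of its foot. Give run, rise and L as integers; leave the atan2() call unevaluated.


translate([154, 0, 528]) cube([111, 1113, 42]);
translate([0, 87, 0]) rotate([0, atan2(154, 528), 0]) cube([36, 50, 550]);
translate([419, 87, 0]) mirror([1, 0, 0]) rotate([0, atan2(154, 528), 0]) cube([36, 50, 550]);
translate([0, 976, 0]) rotate([0, atan2(154, 528), 0]) cube([36, 50, 550]);
translate([419, 976, 0]) mirror([1, 0, 0]) rotate([0, atan2(154, 528), 0]) cube([36, 50, 550]);


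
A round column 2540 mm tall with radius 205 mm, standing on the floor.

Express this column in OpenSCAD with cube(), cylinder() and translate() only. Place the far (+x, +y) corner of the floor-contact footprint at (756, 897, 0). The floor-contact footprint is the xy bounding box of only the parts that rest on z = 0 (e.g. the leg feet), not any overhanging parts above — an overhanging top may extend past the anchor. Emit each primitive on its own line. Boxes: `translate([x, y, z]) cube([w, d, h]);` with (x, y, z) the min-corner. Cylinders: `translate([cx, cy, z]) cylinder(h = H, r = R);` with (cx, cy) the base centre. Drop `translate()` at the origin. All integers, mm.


translate([551, 692, 0]) cylinder(h = 2540, r = 205);


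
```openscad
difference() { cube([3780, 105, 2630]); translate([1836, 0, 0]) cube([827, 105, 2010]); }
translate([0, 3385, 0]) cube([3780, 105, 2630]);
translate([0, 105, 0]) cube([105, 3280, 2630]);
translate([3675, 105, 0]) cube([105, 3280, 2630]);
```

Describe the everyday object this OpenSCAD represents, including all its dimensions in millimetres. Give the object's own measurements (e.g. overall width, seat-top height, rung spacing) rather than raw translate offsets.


A single room: four walls, each 2630 mm tall and 105 mm thick, enclosing an outside footprint 3780×3490 mm (x × y), no floor or roof. The front and back walls (−y and +y sides) run the full x-width; the side walls fit between their inner faces. A door opening 827 mm wide and 2010 mm tall is cut through the front wall from the floor up, its −x edge 1836 mm from the wall's −x end.


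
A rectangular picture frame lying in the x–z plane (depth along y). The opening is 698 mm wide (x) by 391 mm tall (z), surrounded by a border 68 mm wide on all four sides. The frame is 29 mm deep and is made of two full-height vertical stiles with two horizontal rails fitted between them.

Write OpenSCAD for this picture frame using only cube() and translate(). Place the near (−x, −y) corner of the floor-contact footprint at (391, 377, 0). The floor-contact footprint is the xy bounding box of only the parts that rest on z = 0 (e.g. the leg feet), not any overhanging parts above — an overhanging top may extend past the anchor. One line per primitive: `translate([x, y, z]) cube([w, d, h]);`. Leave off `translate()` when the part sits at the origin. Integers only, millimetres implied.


translate([391, 377, 0]) cube([68, 29, 527]);
translate([1157, 377, 0]) cube([68, 29, 527]);
translate([459, 377, 0]) cube([698, 29, 68]);
translate([459, 377, 459]) cube([698, 29, 68]);


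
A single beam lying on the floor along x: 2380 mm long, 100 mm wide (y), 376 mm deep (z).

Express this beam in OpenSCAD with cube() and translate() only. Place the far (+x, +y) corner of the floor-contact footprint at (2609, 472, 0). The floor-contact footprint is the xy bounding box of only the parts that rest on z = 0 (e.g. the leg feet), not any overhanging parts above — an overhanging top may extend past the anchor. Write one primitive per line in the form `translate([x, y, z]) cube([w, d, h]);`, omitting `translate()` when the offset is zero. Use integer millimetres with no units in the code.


translate([229, 372, 0]) cube([2380, 100, 376]);


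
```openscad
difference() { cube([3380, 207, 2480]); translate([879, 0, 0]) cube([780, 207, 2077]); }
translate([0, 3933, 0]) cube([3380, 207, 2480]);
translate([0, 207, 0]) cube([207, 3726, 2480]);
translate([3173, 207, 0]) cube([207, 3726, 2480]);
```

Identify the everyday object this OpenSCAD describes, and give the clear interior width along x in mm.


A single room. The interior width is 2966 mm.

Four walls enclosing a rectangle with a door in the front wall — a room. Outside width 3380 minus two 207 mm walls gives 2966 mm.


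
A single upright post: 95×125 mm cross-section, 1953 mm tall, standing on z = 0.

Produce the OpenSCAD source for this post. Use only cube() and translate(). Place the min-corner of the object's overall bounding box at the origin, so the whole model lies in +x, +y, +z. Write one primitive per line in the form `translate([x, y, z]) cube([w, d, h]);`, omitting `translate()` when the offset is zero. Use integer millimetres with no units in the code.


cube([95, 125, 1953]);


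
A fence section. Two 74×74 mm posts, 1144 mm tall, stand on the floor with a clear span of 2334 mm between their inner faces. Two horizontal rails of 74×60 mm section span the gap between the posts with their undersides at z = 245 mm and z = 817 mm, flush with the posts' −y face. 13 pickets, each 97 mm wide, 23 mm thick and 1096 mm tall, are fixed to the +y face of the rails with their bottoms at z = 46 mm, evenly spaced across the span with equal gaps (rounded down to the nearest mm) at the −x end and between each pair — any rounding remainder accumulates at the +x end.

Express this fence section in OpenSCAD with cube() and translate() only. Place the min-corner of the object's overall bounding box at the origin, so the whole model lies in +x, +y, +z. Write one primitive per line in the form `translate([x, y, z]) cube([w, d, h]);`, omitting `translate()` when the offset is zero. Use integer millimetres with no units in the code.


cube([74, 74, 1144]);
translate([2408, 0, 0]) cube([74, 74, 1144]);
translate([74, 0, 245]) cube([2334, 74, 60]);
translate([74, 0, 817]) cube([2334, 74, 60]);
translate([150, 74, 46]) cube([97, 23, 1096]);
translate([323, 74, 46]) cube([97, 23, 1096]);
translate([496, 74, 46]) cube([97, 23, 1096]);
translate([669, 74, 46]) cube([97, 23, 1096]);
translate([842, 74, 46]) cube([97, 23, 1096]);
translate([1015, 74, 46]) cube([97, 23, 1096]);
translate([1188, 74, 46]) cube([97, 23, 1096]);
translate([1361, 74, 46]) cube([97, 23, 1096]);
translate([1534, 74, 46]) cube([97, 23, 1096]);
translate([1707, 74, 46]) cube([97, 23, 1096]);
translate([1880, 74, 46]) cube([97, 23, 1096]);
translate([2053, 74, 46]) cube([97, 23, 1096]);
translate([2226, 74, 46]) cube([97, 23, 1096]);


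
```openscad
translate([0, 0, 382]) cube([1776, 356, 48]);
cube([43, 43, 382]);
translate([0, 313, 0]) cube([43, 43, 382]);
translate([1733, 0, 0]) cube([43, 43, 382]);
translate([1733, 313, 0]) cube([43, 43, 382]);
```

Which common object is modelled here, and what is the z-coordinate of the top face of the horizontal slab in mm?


A bench. The seat-top height is 430 mm.

A long slab on four corner posts — a bench. The slab sits at z = 382 with thickness 48, so the top is 382 + 48 = 430 mm.


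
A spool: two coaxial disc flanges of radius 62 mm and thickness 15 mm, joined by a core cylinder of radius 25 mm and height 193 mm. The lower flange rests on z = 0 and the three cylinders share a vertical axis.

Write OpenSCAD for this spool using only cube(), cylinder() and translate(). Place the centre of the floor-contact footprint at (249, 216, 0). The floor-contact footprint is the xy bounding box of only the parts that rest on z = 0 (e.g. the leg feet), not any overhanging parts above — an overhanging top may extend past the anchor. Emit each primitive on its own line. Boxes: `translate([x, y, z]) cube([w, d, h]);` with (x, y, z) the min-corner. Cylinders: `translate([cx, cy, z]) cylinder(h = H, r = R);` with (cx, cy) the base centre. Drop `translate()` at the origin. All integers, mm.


translate([249, 216, 0]) cylinder(h = 15, r = 62);
translate([249, 216, 15]) cylinder(h = 193, r = 25);
translate([249, 216, 208]) cylinder(h = 15, r = 62);


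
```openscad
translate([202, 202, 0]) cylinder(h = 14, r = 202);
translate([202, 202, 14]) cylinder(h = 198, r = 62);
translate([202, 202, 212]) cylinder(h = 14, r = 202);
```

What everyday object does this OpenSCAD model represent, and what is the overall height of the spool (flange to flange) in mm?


A spool. The overall height is 226 mm.

Three coaxial cylinders, large–small–large — a spool. Two 14 mm flanges and a 198 mm core give 14 + 198 + 14 = 226 mm.


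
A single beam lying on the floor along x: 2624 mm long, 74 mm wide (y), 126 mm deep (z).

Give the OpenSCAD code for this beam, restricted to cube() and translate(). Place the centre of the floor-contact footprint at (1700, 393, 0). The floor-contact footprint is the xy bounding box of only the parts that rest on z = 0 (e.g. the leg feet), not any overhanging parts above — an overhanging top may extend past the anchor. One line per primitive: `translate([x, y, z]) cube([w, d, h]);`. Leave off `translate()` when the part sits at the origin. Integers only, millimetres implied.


translate([388, 356, 0]) cube([2624, 74, 126]);


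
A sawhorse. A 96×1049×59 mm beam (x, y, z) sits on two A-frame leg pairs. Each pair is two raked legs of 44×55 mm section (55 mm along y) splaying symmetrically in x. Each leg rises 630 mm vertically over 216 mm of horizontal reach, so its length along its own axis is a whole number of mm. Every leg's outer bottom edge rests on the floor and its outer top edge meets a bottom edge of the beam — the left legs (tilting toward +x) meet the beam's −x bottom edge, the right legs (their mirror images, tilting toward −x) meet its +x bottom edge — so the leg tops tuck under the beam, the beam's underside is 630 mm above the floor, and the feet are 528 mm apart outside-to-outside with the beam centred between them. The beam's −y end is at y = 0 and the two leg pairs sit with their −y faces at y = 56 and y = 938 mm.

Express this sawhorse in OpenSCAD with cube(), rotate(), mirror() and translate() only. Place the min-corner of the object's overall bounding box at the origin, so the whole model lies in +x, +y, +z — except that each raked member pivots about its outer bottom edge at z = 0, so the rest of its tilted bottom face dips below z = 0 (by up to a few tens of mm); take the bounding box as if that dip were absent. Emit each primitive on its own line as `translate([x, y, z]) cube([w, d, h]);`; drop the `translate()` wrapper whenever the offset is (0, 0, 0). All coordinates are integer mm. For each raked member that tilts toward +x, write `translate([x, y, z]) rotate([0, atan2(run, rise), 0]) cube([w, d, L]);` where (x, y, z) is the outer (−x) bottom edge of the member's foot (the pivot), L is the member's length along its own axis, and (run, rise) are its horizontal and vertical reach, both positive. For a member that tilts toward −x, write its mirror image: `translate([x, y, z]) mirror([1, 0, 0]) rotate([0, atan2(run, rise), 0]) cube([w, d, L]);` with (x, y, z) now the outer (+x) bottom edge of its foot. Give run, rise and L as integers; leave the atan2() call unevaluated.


// leg length = √(216² + 630²) = 666
// right-leg outer foot x = 2·216 + 96 = 528
// beam min-corner = (216, 0, 630)
translate([216, 0, 630]) cube([96, 1049, 59]);
translate([0, 56, 0]) rotate([0, atan2(216, 630), 0]) cube([44, 55, 666]);
translate([528, 56, 0]) mirror([1, 0, 0]) rotate([0, atan2(216, 630), 0]) cube([44, 55, 666]);
translate([0, 938, 0]) rotate([0, atan2(216, 630), 0]) cube([44, 55, 666]);
translate([528, 938, 0]) mirror([1, 0, 0]) rotate([0, atan2(216, 630), 0]) cube([44, 55, 666]);


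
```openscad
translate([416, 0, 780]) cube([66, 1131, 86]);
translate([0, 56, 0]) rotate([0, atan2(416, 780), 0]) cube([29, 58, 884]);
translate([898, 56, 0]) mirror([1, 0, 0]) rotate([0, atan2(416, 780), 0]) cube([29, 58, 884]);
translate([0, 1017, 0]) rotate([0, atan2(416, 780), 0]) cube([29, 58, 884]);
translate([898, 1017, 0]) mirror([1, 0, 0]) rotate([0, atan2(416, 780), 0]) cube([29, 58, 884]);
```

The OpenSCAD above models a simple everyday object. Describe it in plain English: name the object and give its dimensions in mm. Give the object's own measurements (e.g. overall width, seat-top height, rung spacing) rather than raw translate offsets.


A sawhorse. A 66×1131×86 mm beam (x, y, z) sits on two A-frame leg pairs. Each pair is two raked legs of 29×58 mm section (58 mm along y) splaying symmetrically in x. Each leg rises 780 mm vertically over 416 mm of horizontal reach and is 884 mm long along its own axis. Every leg's outer bottom edge rests on the floor and its outer top edge meets a bottom edge of the beam — the left legs (tilting toward +x) meet the beam's −x bottom edge, the right legs (their mirror images, tilting toward −x) meet its +x bottom edge — so the leg tops tuck under the beam, the beam's underside is 780 mm above the floor, and the feet are 898 mm apart outside-to-outside with the beam centred between them. The two leg pairs are set in 56 mm from either end of the beam.


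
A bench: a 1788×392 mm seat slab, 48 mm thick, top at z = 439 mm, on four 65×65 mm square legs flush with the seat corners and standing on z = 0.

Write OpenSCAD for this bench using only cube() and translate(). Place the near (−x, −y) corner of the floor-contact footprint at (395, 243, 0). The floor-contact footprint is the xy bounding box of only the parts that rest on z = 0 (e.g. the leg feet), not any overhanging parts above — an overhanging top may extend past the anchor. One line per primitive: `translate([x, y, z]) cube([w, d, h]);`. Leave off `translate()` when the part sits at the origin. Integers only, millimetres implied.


// leg_h = 439 − 48 = 391
translate([395, 243, 391]) cube([1788, 392, 48]);
translate([395, 243, 0]) cube([65, 65, 391]);
translate([395, 570, 0]) cube([65, 65, 391]);
translate([2118, 243, 0]) cube([65, 65, 391]);
translate([2118, 570, 0]) cube([65, 65, 391]);


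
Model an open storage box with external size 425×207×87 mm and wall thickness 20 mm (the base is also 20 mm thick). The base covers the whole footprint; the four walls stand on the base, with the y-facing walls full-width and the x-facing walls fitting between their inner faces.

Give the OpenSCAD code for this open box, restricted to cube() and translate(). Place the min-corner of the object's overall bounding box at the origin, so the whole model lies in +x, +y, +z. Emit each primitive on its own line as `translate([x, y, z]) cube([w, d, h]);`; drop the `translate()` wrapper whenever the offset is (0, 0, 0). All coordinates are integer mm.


cube([425, 207, 20]);
translate([0, 0, 20]) cube([425, 20, 67]);
translate([0, 187, 20]) cube([425, 20, 67]);
translate([0, 20, 20]) cube([20, 167, 67]);
translate([405, 20, 20]) cube([20, 167, 67]);


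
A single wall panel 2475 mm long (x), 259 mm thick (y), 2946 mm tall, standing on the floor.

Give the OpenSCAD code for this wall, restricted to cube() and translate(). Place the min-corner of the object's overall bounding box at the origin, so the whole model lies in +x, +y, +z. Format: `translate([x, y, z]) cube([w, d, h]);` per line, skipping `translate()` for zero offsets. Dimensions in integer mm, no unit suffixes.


cube([2475, 259, 2946]);


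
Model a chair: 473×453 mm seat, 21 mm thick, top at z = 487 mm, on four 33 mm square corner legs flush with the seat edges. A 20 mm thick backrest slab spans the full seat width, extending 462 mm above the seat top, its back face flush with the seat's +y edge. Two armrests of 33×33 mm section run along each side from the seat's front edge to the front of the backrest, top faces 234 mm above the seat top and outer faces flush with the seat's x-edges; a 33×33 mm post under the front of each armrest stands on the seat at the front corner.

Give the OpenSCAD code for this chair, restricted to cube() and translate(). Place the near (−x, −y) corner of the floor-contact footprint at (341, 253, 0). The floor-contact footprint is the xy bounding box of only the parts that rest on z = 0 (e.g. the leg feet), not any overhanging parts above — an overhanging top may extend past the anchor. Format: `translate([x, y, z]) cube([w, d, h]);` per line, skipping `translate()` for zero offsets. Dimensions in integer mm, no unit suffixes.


// leg_h = 487 - 21 = 466
// arm post h = 234 - 33 = 201
translate([341, 253, 466]) cube([473, 453, 21]);
translate([341, 253, 0]) cube([33, 33, 466]);
translate([781, 253, 0]) cube([33, 33, 466]);
translate([341, 673, 0]) cube([33, 33, 466]);
translate([781, 673, 0]) cube([33, 33, 466]);
translate([341, 686, 487]) cube([473, 20, 462]);
translate([341, 253, 688]) cube([33, 433, 33]);
translate([781, 253, 688]) cube([33, 433, 33]);
translate([341, 253, 487]) cube([33, 33, 201]);
translate([781, 253, 487]) cube([33, 33, 201]);


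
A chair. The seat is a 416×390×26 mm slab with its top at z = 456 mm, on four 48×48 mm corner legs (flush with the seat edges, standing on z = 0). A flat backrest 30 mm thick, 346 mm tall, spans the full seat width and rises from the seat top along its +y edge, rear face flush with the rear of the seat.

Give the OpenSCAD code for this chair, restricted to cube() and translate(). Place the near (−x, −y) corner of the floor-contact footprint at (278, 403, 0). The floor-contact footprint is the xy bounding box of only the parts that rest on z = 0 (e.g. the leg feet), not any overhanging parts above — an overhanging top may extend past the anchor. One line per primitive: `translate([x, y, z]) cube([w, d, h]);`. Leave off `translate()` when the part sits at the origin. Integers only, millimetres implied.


translate([278, 403, 430]) cube([416, 390, 26]);
translate([278, 403, 0]) cube([48, 48, 430]);
translate([646, 403, 0]) cube([48, 48, 430]);
translate([278, 745, 0]) cube([48, 48, 430]);
translate([646, 745, 0]) cube([48, 48, 430]);
translate([278, 763, 456]) cube([416, 30, 346]);


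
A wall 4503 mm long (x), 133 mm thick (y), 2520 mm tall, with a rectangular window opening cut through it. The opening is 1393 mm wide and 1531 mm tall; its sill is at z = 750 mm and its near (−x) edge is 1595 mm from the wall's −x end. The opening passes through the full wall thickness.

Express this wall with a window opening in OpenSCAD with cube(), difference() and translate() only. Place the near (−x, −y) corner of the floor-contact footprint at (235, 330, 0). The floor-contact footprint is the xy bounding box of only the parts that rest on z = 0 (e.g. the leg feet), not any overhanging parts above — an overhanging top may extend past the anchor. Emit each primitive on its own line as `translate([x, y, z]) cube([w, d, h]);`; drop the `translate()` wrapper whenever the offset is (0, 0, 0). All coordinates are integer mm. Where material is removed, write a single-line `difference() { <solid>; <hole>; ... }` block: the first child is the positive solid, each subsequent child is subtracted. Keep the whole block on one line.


difference() { translate([235, 330, 0]) cube([4503, 133, 2520]); translate([1830, 330, 750]) cube([1393, 133, 1531]); }


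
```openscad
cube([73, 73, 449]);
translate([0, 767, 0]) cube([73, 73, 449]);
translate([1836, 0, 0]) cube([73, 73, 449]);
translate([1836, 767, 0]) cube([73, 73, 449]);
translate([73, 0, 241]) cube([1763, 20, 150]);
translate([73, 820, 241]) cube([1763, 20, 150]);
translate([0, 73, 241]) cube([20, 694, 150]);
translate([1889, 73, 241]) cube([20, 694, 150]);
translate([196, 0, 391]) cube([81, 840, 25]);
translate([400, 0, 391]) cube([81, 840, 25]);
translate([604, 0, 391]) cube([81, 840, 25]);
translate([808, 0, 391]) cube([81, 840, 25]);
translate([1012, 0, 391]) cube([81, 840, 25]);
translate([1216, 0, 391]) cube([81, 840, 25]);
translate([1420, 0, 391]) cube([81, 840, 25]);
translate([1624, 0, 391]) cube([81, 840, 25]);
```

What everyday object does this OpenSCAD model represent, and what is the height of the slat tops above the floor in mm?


A bed frame. The slat-top height is 416 mm.

Four posts, four rails, and a row of slats — a bed frame. Slats sit on the rails at z = 241 + 150 = 391; with slat thickness 25, the top is 416 mm.


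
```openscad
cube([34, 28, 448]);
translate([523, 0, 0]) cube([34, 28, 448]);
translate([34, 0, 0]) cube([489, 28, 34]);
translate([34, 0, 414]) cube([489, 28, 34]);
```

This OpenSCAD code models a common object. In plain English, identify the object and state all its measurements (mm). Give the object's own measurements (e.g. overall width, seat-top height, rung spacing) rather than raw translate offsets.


A rectangular picture frame lying in the x–z plane (depth along y). The opening is 489 mm wide (x) by 380 mm tall (z), surrounded by a border 34 mm wide on all four sides. The frame is 28 mm deep and is made of two full-height vertical stiles with two horizontal rails fitted between them.


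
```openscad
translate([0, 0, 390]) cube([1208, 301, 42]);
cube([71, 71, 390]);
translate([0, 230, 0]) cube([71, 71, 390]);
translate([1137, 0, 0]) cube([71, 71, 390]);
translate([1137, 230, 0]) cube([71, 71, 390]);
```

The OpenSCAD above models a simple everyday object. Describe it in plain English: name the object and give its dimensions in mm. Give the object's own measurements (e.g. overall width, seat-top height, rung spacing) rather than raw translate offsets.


A long wooden bench with a 1208 mm (x) × 301 mm (y) seat, 42 mm thick, its top surface 432 mm above the floor. Four 71 mm square legs at the seat corners, flush with the edges, run from z = 0 to the seat underside.


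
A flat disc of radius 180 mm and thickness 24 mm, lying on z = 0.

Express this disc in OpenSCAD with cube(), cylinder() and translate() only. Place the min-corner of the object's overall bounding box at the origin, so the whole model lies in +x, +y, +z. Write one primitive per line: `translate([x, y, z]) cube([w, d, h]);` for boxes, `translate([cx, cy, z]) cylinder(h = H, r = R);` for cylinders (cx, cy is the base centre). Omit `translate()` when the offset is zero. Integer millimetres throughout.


translate([180, 180, 0]) cylinder(h = 24, r = 180);


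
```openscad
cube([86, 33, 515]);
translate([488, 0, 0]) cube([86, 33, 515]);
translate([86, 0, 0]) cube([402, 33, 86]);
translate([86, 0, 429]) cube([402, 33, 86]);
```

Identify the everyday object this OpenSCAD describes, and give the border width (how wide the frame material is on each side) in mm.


A picture frame. The border width is 86 mm.

Four thin pieces enclosing a rectangular opening — a picture frame. The two full-height stiles are 515 mm tall; the top rail sits at z = 429 and is 86 mm tall, so the border above the opening is 515 − 429 = 86 mm, matching the stile x-width.


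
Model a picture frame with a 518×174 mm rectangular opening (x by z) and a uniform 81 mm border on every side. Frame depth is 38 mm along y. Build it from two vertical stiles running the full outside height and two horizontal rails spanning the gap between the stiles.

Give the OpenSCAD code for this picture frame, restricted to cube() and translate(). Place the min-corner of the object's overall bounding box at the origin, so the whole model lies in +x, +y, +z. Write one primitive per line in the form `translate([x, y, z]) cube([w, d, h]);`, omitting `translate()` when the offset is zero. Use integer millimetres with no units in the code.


cube([81, 38, 336]);
translate([599, 0, 0]) cube([81, 38, 336]);
translate([81, 0, 0]) cube([518, 38, 81]);
translate([81, 0, 255]) cube([518, 38, 81]);


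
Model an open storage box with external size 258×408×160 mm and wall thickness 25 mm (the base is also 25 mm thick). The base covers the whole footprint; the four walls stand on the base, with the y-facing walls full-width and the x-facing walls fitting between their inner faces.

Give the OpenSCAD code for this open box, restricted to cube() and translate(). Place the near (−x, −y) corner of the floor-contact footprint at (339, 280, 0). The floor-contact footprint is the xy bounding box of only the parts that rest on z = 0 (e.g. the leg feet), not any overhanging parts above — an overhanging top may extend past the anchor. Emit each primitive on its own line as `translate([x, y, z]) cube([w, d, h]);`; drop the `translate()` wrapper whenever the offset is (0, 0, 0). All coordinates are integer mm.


translate([339, 280, 0]) cube([258, 408, 25]);
translate([339, 280, 25]) cube([258, 25, 135]);
translate([339, 663, 25]) cube([258, 25, 135]);
translate([339, 305, 25]) cube([25, 358, 135]);
translate([572, 305, 25]) cube([25, 358, 135]);


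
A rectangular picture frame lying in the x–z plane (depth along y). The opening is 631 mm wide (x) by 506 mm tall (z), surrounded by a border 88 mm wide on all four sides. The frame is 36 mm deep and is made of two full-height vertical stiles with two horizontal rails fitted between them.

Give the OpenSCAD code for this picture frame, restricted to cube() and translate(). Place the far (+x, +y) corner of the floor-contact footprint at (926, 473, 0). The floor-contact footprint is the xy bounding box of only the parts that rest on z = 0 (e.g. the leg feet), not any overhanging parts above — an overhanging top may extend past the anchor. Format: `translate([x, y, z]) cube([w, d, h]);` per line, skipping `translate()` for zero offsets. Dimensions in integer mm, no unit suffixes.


translate([119, 437, 0]) cube([88, 36, 682]);
translate([838, 437, 0]) cube([88, 36, 682]);
translate([207, 437, 0]) cube([631, 36, 88]);
translate([207, 437, 594]) cube([631, 36, 88]);


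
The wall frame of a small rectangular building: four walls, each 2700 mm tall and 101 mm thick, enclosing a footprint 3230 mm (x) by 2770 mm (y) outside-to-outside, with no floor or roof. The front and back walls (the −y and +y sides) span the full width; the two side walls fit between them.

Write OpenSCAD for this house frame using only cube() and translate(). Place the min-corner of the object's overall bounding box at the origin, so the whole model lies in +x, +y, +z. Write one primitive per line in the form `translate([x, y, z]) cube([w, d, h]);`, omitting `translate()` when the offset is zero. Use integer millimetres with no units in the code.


cube([3230, 101, 2700]);
translate([0, 2669, 0]) cube([3230, 101, 2700]);
translate([0, 101, 0]) cube([101, 2568, 2700]);
translate([3129, 101, 0]) cube([101, 2568, 2700]);


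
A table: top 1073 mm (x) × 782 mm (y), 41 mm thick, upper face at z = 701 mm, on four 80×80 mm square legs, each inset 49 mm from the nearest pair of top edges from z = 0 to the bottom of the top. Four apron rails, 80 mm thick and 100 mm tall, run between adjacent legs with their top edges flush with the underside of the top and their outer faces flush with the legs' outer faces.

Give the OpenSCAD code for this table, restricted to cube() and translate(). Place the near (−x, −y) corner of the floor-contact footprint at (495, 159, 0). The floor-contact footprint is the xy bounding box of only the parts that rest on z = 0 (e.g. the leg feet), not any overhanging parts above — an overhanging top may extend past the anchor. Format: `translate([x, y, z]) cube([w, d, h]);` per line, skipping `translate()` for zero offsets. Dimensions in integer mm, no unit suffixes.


translate([446, 110, 660]) cube([1073, 782, 41]);
translate([495, 159, 0]) cube([80, 80, 660]);
translate([1390, 159, 0]) cube([80, 80, 660]);
translate([495, 763, 0]) cube([80, 80, 660]);
translate([1390, 763, 0]) cube([80, 80, 660]);
translate([575, 159, 560]) cube([815, 80, 100]);
translate([575, 763, 560]) cube([815, 80, 100]);
translate([495, 239, 560]) cube([80, 524, 100]);
translate([1390, 239, 560]) cube([80, 524, 100]);


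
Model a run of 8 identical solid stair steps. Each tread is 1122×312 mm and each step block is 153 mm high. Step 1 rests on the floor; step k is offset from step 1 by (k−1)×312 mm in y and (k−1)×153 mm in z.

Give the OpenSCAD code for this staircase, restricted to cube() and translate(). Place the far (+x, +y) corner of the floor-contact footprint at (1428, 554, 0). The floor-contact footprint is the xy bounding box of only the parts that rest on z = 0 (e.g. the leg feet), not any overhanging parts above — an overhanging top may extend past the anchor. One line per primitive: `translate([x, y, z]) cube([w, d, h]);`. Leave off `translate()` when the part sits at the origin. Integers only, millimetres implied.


translate([306, 242, 0]) cube([1122, 312, 153]);
translate([306, 554, 153]) cube([1122, 312, 153]);
translate([306, 866, 306]) cube([1122, 312, 153]);
translate([306, 1178, 459]) cube([1122, 312, 153]);
translate([306, 1490, 612]) cube([1122, 312, 153]);
translate([306, 1802, 765]) cube([1122, 312, 153]);
translate([306, 2114, 918]) cube([1122, 312, 153]);
translate([306, 2426, 1071]) cube([1122, 312, 153]);


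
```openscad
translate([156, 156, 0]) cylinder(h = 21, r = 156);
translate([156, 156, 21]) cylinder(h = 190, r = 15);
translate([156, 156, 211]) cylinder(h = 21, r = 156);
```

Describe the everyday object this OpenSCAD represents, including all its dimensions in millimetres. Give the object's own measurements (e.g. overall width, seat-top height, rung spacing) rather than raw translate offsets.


A spool: two coaxial disc flanges of radius 156 mm and thickness 21 mm, joined by a core cylinder of radius 15 mm and height 190 mm. The lower flange rests on z = 0 and the three cylinders share a vertical axis.


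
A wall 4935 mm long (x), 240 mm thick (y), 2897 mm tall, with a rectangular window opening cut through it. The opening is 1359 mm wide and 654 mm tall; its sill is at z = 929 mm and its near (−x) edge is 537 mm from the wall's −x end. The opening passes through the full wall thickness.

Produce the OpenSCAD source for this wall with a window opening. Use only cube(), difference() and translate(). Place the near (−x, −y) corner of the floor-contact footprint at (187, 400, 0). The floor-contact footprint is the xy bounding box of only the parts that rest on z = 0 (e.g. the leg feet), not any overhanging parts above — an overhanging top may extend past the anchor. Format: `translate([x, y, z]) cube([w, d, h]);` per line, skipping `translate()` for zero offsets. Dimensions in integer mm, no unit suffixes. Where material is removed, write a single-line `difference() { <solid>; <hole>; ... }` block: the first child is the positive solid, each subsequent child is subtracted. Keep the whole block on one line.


difference() { translate([187, 400, 0]) cube([4935, 240, 2897]); translate([724, 400, 929]) cube([1359, 240, 654]); }


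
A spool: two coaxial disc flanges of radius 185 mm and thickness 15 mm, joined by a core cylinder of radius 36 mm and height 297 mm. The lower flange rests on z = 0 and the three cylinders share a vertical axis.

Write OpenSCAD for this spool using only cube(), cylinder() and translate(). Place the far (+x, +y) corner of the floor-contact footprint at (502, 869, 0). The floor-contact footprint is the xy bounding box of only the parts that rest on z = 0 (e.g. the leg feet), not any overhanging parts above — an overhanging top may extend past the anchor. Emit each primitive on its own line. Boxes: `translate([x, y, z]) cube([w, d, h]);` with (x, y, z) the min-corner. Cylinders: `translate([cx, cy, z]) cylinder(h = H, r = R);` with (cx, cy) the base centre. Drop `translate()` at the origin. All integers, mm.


translate([317, 684, 0]) cylinder(h = 15, r = 185);
translate([317, 684, 15]) cylinder(h = 297, r = 36);
translate([317, 684, 312]) cylinder(h = 15, r = 185);


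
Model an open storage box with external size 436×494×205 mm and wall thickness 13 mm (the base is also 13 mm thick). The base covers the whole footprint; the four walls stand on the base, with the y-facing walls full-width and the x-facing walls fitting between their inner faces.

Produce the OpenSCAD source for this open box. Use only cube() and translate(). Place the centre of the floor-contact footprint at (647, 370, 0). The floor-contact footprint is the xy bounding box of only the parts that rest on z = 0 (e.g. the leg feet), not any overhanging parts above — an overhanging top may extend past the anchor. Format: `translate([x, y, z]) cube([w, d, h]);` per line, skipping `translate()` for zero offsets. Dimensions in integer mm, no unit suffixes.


translate([429, 123, 0]) cube([436, 494, 13]);
translate([429, 123, 13]) cube([436, 13, 192]);
translate([429, 604, 13]) cube([436, 13, 192]);
translate([429, 136, 13]) cube([13, 468, 192]);
translate([852, 136, 13]) cube([13, 468, 192]);


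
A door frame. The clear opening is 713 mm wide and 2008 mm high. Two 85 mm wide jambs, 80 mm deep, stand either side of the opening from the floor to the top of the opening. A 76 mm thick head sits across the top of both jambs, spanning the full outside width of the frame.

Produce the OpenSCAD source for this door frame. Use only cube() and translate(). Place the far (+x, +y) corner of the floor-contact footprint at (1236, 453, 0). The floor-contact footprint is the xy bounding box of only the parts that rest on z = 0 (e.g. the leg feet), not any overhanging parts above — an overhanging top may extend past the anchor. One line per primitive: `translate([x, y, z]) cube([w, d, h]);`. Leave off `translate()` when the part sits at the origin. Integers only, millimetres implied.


translate([353, 373, 0]) cube([85, 80, 2008]);
translate([1151, 373, 0]) cube([85, 80, 2008]);
translate([353, 373, 2008]) cube([883, 80, 76]);


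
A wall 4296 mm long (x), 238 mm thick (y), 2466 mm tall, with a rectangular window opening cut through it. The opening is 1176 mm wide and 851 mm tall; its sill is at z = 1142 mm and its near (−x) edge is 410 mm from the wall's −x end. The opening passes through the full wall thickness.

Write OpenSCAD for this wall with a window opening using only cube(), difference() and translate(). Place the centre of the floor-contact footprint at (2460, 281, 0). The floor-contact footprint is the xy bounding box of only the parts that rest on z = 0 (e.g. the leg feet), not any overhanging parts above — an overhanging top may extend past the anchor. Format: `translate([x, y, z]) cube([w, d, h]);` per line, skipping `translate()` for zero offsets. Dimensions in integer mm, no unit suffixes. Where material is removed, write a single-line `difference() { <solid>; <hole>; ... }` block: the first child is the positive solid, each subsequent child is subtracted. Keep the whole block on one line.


difference() { translate([312, 162, 0]) cube([4296, 238, 2466]); translate([722, 162, 1142]) cube([1176, 238, 851]); }


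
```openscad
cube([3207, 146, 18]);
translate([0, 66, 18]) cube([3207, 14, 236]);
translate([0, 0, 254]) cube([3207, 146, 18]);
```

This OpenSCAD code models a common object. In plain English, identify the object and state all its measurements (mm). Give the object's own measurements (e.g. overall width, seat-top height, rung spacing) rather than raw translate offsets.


An I-beam lying along x, 3207 mm long. Overall section height 272 mm. Two flanges 146 mm wide (y) and 18 mm thick, one on the floor and one at the top; a web 14 mm thick runs between them, centred on the flange width.
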